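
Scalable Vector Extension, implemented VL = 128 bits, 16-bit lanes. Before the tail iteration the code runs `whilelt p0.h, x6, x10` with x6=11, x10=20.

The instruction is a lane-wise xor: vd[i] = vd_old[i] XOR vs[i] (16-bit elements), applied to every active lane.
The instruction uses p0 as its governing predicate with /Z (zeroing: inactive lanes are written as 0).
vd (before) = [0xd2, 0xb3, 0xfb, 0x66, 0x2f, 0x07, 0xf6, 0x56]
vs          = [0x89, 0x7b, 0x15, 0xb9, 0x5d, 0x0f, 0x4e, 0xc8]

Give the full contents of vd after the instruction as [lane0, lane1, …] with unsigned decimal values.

vd = [91, 200, 238, 223, 114, 8, 184, 158]

register lanes = 128/16 = 8
p0[j] = (11+j < 20); true for j=0..7 → 8 lanes set
lane  0: xor(0xd2,0x89) ⇒ 0x5b
lane  1: xor(0xb3,0x7b) ⇒ 0xc8
lane  2: xor(0xfb,0x15) ⇒ 0xee
lane  3: xor(0x66,0xb9) ⇒ 0xdf
lane  4: xor(0x2f,0x5d) ⇒ 0x72
lane  5: xor(0x07,0x0f) ⇒ 0x08
lane  6: xor(0xf6,0x4e) ⇒ 0xb8
lane  7: xor(0x56,0xc8) ⇒ 0x9e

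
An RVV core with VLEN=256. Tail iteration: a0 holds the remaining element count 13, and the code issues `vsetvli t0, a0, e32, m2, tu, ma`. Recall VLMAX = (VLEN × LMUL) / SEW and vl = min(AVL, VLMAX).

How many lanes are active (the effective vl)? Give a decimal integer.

vl = 13

VLMAX = VLEN×LMUL/SEW = 256×2/32 = 16
AVL=13 ≤ VLMAX=16, so vl = 13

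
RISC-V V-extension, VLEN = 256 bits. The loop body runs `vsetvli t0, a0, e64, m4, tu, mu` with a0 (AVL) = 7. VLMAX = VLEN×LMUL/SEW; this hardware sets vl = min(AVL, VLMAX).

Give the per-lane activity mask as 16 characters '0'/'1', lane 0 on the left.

predicate = 1111111000000000

VLMAX = (256 × 4) / 64 = 16 lanes
vl = min(AVL, VLMAX) = min(7, 16) = 7
bits (lane 0 leftmost): 1111111000000000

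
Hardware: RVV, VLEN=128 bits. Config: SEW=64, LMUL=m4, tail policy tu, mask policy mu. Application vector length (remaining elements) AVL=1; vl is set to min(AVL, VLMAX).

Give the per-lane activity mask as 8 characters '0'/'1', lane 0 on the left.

predicate = 10000000

VLMAX = (128 × 4) / 64 = 8 lanes
vl ← min(1, 8) = 1
bits (lane 0 leftmost): 10000000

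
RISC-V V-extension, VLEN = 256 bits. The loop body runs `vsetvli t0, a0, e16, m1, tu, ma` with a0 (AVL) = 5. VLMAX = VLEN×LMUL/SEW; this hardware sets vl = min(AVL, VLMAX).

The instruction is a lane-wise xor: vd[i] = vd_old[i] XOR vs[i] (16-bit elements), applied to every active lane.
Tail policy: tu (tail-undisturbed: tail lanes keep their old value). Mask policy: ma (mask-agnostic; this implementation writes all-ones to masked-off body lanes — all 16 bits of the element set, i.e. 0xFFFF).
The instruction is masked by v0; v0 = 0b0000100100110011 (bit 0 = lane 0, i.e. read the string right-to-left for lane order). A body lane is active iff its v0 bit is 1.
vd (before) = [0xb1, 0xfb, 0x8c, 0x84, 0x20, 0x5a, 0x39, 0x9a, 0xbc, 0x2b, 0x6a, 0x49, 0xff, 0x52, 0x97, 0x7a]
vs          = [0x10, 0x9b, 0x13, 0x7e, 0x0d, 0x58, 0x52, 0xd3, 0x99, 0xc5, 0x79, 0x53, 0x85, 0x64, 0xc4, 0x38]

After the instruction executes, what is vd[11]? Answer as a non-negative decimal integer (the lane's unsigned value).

vd[11] = 73

VLMAX = (256 × 1) / 16 = 16 lanes
vl ← min(5, 16) = 5
[0] xor(0xb1,0x10) = 0xa1
[1] xor(0xfb,0x9b) = 0x60
[2] mask-off/ones = 0xffff
[3] mask-off/ones = 0xffff
[4] xor(0x20,0x0d) = 0x2d
[5] tail/keep = 0x5a
[6] tail/keep = 0x39
[7] tail/keep = 0x9a
[8] tail/keep = 0xbc
[9] tail/keep = 0x2b
[10] tail/keep = 0x6a
[11] tail/keep = 0x49
[12] tail/keep = 0xff
[13] tail/keep = 0x52
[14] tail/keep = 0x97
[15] tail/keep = 0x7a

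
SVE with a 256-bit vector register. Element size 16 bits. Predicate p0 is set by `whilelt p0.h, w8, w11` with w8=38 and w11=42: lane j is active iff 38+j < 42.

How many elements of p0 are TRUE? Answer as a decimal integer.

register lanes = 256/16 = 16
active while 38+j < 42, i.e. j ∈ [0,4) capped at 16 ⇒ 4

vl = 4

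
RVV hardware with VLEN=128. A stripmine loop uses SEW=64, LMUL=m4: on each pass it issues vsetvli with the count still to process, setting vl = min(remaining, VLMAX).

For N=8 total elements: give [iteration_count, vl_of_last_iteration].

VLMAX = VLEN×LMUL/SEW = 128×4/64 = 8
8 elements at 8/iter → 1 passes, remainder 8 on the last

[iterations, last_vl] = [1, 8]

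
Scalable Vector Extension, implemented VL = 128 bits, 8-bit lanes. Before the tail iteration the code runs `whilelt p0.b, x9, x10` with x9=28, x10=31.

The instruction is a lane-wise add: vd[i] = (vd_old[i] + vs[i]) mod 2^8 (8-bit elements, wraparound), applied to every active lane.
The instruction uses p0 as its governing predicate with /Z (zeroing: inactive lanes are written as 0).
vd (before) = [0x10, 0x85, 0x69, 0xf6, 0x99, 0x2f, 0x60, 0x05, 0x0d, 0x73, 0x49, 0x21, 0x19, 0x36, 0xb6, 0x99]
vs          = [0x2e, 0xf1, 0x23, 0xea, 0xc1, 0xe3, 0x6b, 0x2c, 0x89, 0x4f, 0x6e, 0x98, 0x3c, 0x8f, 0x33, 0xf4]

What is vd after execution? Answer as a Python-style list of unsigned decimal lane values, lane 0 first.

lane count: 128 div 8 = 16
p0[j] = (28+j < 31); true for j=0..2 → 3 lanes set
lane  0: add(0x10,0x2e) ⇒ 0x3e
lane  1: add(0x85,0xf1) ⇒ 0x76
lane  2: add(0x69,0x23) ⇒ 0x8c
lane  3: tail/zero ⇒ 0x00
lane  4: tail/zero ⇒ 0x00
lane  5: tail/zero ⇒ 0x00
lane  6: tail/zero ⇒ 0x00
lane  7: tail/zero ⇒ 0x00
lane  8: tail/zero ⇒ 0x00
lane  9: tail/zero ⇒ 0x00
lane 10: tail/zero ⇒ 0x00
lane 11: tail/zero ⇒ 0x00
lane 12: tail/zero ⇒ 0x00
lane 13: tail/zero ⇒ 0x00
lane 14: tail/zero ⇒ 0x00
lane 15: tail/zero ⇒ 0x00

vd = [62, 118, 140, 0, 0, 0, 0, 0, 0, 0, 0, 0, 0, 0, 0, 0]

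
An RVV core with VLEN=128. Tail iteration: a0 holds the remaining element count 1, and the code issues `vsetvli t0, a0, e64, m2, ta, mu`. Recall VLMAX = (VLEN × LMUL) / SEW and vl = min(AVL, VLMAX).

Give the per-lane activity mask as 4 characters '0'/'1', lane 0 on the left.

predicate = 1000

VLMAX = VLEN×LMUL/SEW = 128×2/64 = 4
AVL=1 ≤ VLMAX=4, so vl = 1
bits (lane 0 leftmost): 1000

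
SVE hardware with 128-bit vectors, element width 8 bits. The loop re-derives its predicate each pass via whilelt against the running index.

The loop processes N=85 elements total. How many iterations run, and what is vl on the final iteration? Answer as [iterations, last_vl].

register lanes = 128/8 = 16
iterations = ceil(85/16) = 6; final-pass vl = 5

[iterations, last_vl] = [6, 5]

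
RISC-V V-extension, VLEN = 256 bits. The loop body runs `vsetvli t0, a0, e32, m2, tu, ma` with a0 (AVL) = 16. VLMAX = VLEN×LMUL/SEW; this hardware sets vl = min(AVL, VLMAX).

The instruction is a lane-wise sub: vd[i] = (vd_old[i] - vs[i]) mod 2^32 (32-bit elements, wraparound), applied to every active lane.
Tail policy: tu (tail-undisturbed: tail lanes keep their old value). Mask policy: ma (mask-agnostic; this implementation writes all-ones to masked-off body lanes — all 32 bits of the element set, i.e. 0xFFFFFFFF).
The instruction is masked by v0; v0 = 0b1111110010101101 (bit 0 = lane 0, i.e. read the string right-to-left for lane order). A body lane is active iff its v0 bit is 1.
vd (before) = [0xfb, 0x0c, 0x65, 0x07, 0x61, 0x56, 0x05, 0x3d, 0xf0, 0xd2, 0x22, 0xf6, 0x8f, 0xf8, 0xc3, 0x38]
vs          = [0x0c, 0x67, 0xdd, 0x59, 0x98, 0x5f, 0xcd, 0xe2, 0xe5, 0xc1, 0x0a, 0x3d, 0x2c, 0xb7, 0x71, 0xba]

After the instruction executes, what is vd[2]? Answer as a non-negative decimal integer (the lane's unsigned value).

vd[2] = 4294967176

VLMAX = (256 × 2) / 32 = 16 lanes
vl = min(AVL, VLMAX) = min(16, 16) = 16
  i=0: sub(0xfb,0x0c) → 239
  i=1: mask-off/ones → 4294967295
  i=2: sub(0x65,0xdd) → 4294967176
  i=3: sub(0x07,0x59) → 4294967214
  i=4: mask-off/ones → 4294967295
  i=5: sub(0x56,0x5f) → 4294967287
  i=6: mask-off/ones → 4294967295
  i=7: sub(0x3d,0xe2) → 4294967131
  i=8: mask-off/ones → 4294967295
  i=9: mask-off/ones → 4294967295
  i=10: sub(0x22,0x0a) → 24
  i=11: sub(0xf6,0x3d) → 185
  i=12: sub(0x8f,0x2c) → 99
  i=13: sub(0xf8,0xb7) → 65
  i=14: sub(0xc3,0x71) → 82
  i=15: sub(0x38,0xba) → 4294967166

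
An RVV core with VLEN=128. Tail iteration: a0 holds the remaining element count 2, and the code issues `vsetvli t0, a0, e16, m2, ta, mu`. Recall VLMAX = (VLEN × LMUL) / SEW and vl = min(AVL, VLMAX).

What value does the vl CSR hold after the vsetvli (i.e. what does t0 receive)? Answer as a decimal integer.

VLMAX = (128 × 2) / 16 = 16 lanes
vl = min(AVL, VLMAX) = min(2, 16) = 2

vl = 2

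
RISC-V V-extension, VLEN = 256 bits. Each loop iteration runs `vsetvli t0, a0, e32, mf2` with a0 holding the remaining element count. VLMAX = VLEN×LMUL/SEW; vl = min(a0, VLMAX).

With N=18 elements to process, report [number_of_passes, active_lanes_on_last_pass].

VLMAX = (256 × 1/2) / 32 = 4 lanes
N=18: ⌈18/4⌉ = 5 iters; last vl = 18 − 4×4 = 2

[iterations, last_vl] = [5, 2]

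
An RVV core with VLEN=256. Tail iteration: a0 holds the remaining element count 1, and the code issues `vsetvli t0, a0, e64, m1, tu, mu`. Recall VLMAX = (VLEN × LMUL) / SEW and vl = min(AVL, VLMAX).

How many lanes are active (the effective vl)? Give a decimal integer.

vl = 1

VLMAX = VLEN×LMUL/SEW = 256×1/64 = 4
vl ← min(1, 4) = 1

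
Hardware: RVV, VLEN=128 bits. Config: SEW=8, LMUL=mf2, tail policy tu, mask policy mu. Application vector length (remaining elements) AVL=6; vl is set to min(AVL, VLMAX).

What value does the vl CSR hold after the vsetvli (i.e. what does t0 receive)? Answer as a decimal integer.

VLMAX = VLEN×LMUL/SEW = 128×1/2/8 = 8
vl = min(AVL, VLMAX) = min(6, 8) = 6

vl = 6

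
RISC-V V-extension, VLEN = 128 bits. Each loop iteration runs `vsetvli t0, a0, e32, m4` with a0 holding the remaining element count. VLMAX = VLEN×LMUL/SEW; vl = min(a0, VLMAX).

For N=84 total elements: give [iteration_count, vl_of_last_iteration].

[iterations, last_vl] = [6, 4]

lanes per group: 128·4/32 = 16
N=84: ⌈84/16⌉ = 6 iters; last vl = 84 − 5×16 = 4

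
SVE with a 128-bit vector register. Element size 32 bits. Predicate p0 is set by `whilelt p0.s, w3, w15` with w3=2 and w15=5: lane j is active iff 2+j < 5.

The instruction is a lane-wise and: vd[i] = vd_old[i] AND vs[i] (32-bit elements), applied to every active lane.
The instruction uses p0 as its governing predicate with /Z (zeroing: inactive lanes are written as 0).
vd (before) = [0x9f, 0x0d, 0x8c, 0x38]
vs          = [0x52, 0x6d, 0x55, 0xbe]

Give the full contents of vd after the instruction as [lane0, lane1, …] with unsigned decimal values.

128-bit reg / 32-bit elem → 4 lanes
whilelt: lane j active iff 2+j < 5 → j < 3 → 3 active
lane  0: and(0x9f,0x52) ⇒ 0x12
lane  1: and(0x0d,0x6d) ⇒ 0x0d
lane  2: and(0x8c,0x55) ⇒ 0x04
lane  3: tail/zero ⇒ 0x00

vd = [18, 13, 4, 0]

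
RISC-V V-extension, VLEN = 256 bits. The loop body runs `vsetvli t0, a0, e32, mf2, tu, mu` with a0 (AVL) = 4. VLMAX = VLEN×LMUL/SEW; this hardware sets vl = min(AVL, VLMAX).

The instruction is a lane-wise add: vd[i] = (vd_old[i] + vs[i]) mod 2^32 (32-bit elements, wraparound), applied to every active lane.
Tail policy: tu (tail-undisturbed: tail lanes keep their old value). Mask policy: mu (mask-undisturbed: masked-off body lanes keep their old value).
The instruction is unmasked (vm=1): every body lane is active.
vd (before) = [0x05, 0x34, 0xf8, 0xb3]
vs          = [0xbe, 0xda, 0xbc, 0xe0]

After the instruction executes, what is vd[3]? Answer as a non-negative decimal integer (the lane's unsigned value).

vd[3] = 403

VLMAX = VLEN×LMUL/SEW = 256×1/2/32 = 4
AVL=4 ≤ VLMAX=4, so vl = 4
vd[0] add(0x05,0xbe) -> 0xc3
vd[1] add(0x34,0xda) -> 0x10e
vd[2] add(0xf8,0xbc) -> 0x1b4
vd[3] add(0xb3,0xe0) -> 0x193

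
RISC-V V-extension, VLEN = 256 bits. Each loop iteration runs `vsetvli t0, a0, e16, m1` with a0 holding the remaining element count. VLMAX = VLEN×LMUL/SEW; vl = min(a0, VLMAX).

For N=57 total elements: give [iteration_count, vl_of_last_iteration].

[iterations, last_vl] = [4, 9]

VLMAX = (256 × 1) / 16 = 16 lanes
iterations = ceil(57/16) = 4; final-pass vl = 9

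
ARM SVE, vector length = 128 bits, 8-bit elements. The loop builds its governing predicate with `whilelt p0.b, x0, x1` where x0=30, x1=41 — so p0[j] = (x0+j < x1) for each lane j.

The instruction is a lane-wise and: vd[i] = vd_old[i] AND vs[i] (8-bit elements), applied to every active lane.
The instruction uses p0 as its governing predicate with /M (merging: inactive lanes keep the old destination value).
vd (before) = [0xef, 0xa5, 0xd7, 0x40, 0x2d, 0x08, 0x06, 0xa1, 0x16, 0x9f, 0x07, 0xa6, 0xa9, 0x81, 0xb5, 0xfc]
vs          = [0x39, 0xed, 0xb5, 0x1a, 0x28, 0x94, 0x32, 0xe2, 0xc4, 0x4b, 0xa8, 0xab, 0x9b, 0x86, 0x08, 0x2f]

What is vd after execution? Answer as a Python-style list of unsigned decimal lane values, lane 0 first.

128-bit reg / 8-bit elem → 16 lanes
whilelt: lane j active iff 30+j < 41 → j < 11 → 11 active
  i=0: and(0xef,0x39) → 41
  i=1: and(0xa5,0xed) → 165
  i=2: and(0xd7,0xb5) → 149
  i=3: and(0x40,0x1a) → 0
  i=4: and(0x2d,0x28) → 40
  i=5: and(0x08,0x94) → 0
  i=6: and(0x06,0x32) → 2
  i=7: and(0xa1,0xe2) → 160
  i=8: and(0x16,0xc4) → 4
  i=9: and(0x9f,0x4b) → 11
  i=10: and(0x07,0xa8) → 0
  i=11: tail/keep → 166
  i=12: tail/keep → 169
  i=13: tail/keep → 129
  i=14: tail/keep → 181
  i=15: tail/keep → 252

vd = [41, 165, 149, 0, 40, 0, 2, 160, 4, 11, 0, 166, 169, 129, 181, 252]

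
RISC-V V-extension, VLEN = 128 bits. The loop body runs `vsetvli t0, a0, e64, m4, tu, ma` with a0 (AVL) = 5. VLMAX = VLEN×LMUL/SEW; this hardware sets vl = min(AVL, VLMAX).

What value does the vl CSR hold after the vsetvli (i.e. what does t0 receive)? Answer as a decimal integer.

VLMAX = (128 × 4) / 64 = 8 lanes
vl = min(AVL, VLMAX) = min(5, 8) = 5

vl = 5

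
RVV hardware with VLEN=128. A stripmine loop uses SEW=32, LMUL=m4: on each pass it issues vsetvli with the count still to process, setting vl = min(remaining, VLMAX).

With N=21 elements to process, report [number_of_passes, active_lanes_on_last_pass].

[iterations, last_vl] = [2, 5]

VLMAX = VLEN×LMUL/SEW = 128×4/32 = 16
21 elements at 16/iter → 2 passes, remainder 5 on the last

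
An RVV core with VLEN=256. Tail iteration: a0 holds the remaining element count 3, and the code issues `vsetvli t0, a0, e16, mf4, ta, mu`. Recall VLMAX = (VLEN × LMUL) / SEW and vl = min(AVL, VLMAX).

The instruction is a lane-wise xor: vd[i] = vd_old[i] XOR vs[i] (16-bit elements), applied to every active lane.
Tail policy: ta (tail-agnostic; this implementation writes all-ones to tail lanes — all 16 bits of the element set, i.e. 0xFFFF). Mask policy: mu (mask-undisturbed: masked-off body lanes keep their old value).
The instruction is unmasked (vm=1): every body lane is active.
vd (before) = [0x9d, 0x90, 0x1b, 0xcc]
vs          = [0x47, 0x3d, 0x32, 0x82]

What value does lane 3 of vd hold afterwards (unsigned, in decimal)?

VLMAX = (256 × 1/4) / 16 = 4 lanes
vl = min(AVL, VLMAX) = min(3, 4) = 3
lane  0: xor(0x9d,0x47) ⇒ 0xda
lane  1: xor(0x90,0x3d) ⇒ 0xad
lane  2: xor(0x1b,0x32) ⇒ 0x29
lane  3: tail/ones ⇒ 0xffff

vd[3] = 65535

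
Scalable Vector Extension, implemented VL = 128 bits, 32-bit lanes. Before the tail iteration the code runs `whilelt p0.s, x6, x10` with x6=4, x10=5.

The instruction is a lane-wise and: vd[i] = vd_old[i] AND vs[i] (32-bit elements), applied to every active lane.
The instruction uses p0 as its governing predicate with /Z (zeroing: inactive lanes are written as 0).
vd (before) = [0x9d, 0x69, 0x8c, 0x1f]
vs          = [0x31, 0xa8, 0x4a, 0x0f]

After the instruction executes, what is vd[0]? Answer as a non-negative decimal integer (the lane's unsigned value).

128-bit reg / 32-bit elem → 4 lanes
whilelt: lane j active iff 4+j < 5 → j < 1 → 1 active
  i=0: and(0x9d,0x31) → 17
  i=1: tail/zero → 0
  i=2: tail/zero → 0
  i=3: tail/zero → 0

vd[0] = 17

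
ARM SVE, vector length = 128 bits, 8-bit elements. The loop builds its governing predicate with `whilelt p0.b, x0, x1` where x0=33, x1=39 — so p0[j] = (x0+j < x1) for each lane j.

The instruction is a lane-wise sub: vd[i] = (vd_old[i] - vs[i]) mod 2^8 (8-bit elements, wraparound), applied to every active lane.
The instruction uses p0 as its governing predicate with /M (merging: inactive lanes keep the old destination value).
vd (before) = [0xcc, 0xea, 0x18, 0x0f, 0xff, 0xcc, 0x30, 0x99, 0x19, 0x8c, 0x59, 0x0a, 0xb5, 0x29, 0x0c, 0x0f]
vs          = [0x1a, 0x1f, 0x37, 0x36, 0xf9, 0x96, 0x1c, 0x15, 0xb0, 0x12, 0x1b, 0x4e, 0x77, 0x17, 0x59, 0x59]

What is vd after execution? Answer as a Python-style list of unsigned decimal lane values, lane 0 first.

vd = [178, 203, 225, 217, 6, 54, 48, 153, 25, 140, 89, 10, 181, 41, 12, 15]

128-bit reg / 8-bit elem → 16 lanes
active while 33+j < 39, i.e. j ∈ [0,6) capped at 16 ⇒ 6
vd[0] sub(0xcc,0x1a) -> 0xb2
vd[1] sub(0xea,0x1f) -> 0xcb
vd[2] sub(0x18,0x37) -> 0xe1
vd[3] sub(0x0f,0x36) -> 0xd9
vd[4] sub(0xff,0xf9) -> 0x06
vd[5] sub(0xcc,0x96) -> 0x36
vd[6] tail/keep -> 0x30
vd[7] tail/keep -> 0x99
vd[8] tail/keep -> 0x19
vd[9] tail/keep -> 0x8c
vd[10] tail/keep -> 0x59
vd[11] tail/keep -> 0x0a
vd[12] tail/keep -> 0xb5
vd[13] tail/keep -> 0x29
vd[14] tail/keep -> 0x0c
vd[15] tail/keep -> 0x0f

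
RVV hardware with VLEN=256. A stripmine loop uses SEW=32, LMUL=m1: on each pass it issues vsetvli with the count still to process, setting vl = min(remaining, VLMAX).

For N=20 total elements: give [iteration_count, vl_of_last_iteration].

VLMAX = (256 × 1) / 32 = 8 lanes
iterations = ceil(20/8) = 3; final-pass vl = 4

[iterations, last_vl] = [3, 4]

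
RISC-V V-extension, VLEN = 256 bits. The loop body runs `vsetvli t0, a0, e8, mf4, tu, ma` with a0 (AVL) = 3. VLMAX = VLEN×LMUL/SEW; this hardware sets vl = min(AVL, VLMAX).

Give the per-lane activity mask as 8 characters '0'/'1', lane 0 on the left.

lanes per group: 256·1/4/8 = 8
vl = min(AVL, VLMAX) = min(3, 8) = 3
bits (lane 0 leftmost): 11100000

predicate = 11100000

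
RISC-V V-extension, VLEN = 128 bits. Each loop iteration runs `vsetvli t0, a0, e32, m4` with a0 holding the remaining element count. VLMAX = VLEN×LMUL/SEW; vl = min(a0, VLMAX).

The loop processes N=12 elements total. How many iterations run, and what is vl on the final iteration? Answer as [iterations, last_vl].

[iterations, last_vl] = [1, 12]

VLMAX = VLEN×LMUL/SEW = 128×4/32 = 16
12 elements at 16/iter → 1 passes, remainder 12 on the last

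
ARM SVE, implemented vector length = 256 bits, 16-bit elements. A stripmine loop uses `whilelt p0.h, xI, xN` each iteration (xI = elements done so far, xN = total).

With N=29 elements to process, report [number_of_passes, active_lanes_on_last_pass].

[iterations, last_vl] = [2, 13]

register lanes = 256/16 = 16
iterations = ceil(29/16) = 2; final-pass vl = 13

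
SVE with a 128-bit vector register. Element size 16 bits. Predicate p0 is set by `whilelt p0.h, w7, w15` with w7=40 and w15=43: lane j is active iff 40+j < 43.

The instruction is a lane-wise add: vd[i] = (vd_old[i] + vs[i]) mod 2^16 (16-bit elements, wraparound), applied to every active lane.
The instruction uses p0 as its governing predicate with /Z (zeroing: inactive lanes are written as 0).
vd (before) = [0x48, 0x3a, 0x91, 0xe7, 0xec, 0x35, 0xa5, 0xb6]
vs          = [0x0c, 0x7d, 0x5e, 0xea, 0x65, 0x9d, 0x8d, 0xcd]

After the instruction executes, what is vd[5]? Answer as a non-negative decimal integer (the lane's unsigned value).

lane count: 128 div 16 = 8
active while 40+j < 43, i.e. j ∈ [0,3) capped at 8 ⇒ 3
[0] add(0x48,0x0c) = 0x54
[1] add(0x3a,0x7d) = 0xb7
[2] add(0x91,0x5e) = 0xef
[3] tail/zero = 0x00
[4] tail/zero = 0x00
[5] tail/zero = 0x00
[6] tail/zero = 0x00
[7] tail/zero = 0x00

vd[5] = 0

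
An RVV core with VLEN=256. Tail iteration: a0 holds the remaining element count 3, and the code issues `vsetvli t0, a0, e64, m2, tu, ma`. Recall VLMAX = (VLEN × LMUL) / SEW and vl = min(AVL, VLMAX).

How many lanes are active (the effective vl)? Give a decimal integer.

vl = 3

VLMAX = (256 × 2) / 64 = 8 lanes
vl ← min(3, 8) = 3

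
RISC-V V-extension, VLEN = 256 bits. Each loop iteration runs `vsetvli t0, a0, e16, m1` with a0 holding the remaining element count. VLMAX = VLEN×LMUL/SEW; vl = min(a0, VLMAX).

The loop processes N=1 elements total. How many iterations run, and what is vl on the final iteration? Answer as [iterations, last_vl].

[iterations, last_vl] = [1, 1]

lanes per group: 256·1/16 = 16
N=1: ⌈1/16⌉ = 1 iters; last vl = 1 − 0×16 = 1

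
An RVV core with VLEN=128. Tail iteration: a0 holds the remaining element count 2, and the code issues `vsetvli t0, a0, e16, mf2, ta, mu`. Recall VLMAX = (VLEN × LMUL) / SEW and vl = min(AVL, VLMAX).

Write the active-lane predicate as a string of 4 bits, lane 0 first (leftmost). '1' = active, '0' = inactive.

predicate = 1100

VLMAX = (128 × 1/2) / 16 = 4 lanes
vl = min(AVL, VLMAX) = min(2, 4) = 2
bits (lane 0 leftmost): 1100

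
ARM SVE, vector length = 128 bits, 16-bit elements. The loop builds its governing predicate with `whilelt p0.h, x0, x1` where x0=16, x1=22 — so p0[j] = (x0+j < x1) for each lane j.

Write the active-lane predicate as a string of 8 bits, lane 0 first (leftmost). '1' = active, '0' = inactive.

predicate = 11111100

lane count: 128 div 16 = 8
active while 16+j < 22, i.e. j ∈ [0,6) capped at 8 ⇒ 6
bits (lane 0 leftmost): 11111100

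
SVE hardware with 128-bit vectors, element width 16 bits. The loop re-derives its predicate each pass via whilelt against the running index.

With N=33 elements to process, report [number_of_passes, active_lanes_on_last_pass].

[iterations, last_vl] = [5, 1]

register lanes = 128/16 = 8
N=33: ⌈33/8⌉ = 5 iters; last vl = 33 − 4×8 = 1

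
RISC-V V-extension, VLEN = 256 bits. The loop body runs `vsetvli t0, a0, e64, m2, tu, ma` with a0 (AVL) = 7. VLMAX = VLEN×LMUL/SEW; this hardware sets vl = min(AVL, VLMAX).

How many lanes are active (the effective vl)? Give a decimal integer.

vl = 7

VLMAX = VLEN×LMUL/SEW = 256×2/64 = 8
AVL=7 ≤ VLMAX=8, so vl = 7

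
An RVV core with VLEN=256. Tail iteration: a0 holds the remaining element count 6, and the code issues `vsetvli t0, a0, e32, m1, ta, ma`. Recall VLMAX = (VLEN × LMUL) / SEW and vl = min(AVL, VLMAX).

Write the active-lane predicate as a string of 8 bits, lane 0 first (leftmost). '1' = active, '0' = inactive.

lanes per group: 256·1/32 = 8
vl = min(AVL, VLMAX) = min(6, 8) = 6
bits (lane 0 leftmost): 11111100

predicate = 11111100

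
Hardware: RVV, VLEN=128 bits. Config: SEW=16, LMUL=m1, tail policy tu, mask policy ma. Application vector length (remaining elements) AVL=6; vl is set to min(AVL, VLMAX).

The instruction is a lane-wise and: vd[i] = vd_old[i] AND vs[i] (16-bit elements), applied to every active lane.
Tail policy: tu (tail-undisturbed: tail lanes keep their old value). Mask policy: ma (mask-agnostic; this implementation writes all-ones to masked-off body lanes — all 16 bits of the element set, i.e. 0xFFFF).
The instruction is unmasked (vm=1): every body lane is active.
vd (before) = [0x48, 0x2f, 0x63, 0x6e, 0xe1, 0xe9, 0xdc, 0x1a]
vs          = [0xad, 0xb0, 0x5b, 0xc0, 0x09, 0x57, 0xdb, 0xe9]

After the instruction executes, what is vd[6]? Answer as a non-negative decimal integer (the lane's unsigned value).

lanes per group: 128·1/16 = 8
AVL=6 ≤ VLMAX=8, so vl = 6
  i=0: and(0x48,0xad) → 8
  i=1: and(0x2f,0xb0) → 32
  i=2: and(0x63,0x5b) → 67
  i=3: and(0x6e,0xc0) → 64
  i=4: and(0xe1,0x09) → 1
  i=5: and(0xe9,0x57) → 65
  i=6: tail/keep → 220
  i=7: tail/keep → 26

vd[6] = 220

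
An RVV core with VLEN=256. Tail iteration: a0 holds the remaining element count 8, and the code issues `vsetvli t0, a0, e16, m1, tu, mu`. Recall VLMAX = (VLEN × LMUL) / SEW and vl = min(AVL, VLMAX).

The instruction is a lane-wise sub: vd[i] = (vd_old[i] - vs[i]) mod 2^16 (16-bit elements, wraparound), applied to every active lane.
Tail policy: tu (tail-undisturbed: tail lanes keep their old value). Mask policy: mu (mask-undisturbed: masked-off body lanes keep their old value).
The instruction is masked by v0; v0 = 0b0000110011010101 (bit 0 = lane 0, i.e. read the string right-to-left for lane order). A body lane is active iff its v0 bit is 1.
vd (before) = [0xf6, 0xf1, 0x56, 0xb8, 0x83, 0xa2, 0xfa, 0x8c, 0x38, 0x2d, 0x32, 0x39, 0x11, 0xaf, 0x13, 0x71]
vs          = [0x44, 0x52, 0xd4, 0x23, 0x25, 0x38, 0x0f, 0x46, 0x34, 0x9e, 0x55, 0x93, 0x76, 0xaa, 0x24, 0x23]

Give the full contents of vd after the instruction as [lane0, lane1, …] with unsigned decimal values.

vd = [178, 241, 65410, 184, 94, 162, 235, 70, 56, 45, 50, 57, 17, 175, 19, 113]

VLMAX = VLEN×LMUL/SEW = 256×1/16 = 16
AVL=8 ≤ VLMAX=16, so vl = 8
[0] sub(0xf6,0x44) = 0xb2
[1] mask-off/keep = 0xf1
[2] sub(0x56,0xd4) = 0xff82
[3] mask-off/keep = 0xb8
[4] sub(0x83,0x25) = 0x5e
[5] mask-off/keep = 0xa2
[6] sub(0xfa,0x0f) = 0xeb
[7] sub(0x8c,0x46) = 0x46
[8] tail/keep = 0x38
[9] tail/keep = 0x2d
[10] tail/keep = 0x32
[11] tail/keep = 0x39
[12] tail/keep = 0x11
[13] tail/keep = 0xaf
[14] tail/keep = 0x13
[15] tail/keep = 0x71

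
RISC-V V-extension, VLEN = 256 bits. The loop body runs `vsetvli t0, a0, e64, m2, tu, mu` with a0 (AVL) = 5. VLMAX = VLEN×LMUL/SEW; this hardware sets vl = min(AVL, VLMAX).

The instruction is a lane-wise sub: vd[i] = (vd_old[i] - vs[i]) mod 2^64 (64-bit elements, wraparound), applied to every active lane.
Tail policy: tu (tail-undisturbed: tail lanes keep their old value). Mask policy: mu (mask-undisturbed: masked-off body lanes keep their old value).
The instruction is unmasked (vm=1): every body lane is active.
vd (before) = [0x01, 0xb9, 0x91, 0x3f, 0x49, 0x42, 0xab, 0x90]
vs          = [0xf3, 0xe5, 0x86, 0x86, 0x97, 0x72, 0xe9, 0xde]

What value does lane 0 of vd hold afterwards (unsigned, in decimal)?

vd[0] = 18446744073709551374

lanes per group: 256·2/64 = 8
vl ← min(5, 8) = 5
vd[0] sub(0x01,0xf3) -> 0xffffffffffffff0e
vd[1] sub(0xb9,0xe5) -> 0xffffffffffffffd4
vd[2] sub(0x91,0x86) -> 0x0b
vd[3] sub(0x3f,0x86) -> 0xffffffffffffffb9
vd[4] sub(0x49,0x97) -> 0xffffffffffffffb2
vd[5] tail/keep -> 0x42
vd[6] tail/keep -> 0xab
vd[7] tail/keep -> 0x90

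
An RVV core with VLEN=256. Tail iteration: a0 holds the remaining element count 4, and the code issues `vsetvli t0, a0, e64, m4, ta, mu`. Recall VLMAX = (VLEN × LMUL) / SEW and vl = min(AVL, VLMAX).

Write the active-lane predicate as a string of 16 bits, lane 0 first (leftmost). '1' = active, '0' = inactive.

lanes per group: 256·4/64 = 16
vl = min(AVL, VLMAX) = min(4, 16) = 4
bits (lane 0 leftmost): 1111000000000000

predicate = 1111000000000000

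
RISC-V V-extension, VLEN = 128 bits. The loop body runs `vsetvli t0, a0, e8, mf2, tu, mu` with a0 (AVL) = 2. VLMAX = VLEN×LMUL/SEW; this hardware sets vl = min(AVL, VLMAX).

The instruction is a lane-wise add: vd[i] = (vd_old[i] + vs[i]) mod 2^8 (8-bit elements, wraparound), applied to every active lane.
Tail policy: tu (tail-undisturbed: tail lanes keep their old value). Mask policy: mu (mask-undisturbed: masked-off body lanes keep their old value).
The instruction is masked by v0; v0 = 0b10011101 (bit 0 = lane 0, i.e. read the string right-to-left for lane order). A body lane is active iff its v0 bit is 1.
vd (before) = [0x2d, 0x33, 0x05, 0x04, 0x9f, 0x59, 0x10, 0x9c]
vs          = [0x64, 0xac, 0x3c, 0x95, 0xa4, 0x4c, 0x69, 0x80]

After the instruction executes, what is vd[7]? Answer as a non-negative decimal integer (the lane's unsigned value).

VLMAX = VLEN×LMUL/SEW = 128×1/2/8 = 8
vl ← min(2, 8) = 2
lane  0: add(0x2d,0x64) ⇒ 0x91
lane  1: mask-off/keep ⇒ 0x33
lane  2: tail/keep ⇒ 0x05
lane  3: tail/keep ⇒ 0x04
lane  4: tail/keep ⇒ 0x9f
lane  5: tail/keep ⇒ 0x59
lane  6: tail/keep ⇒ 0x10
lane  7: tail/keep ⇒ 0x9c

vd[7] = 156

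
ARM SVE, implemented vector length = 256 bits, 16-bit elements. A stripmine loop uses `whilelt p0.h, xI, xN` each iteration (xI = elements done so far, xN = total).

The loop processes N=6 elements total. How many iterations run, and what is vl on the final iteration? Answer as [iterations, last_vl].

[iterations, last_vl] = [1, 6]

register lanes = 256/16 = 16
iterations = ceil(6/16) = 1; final-pass vl = 6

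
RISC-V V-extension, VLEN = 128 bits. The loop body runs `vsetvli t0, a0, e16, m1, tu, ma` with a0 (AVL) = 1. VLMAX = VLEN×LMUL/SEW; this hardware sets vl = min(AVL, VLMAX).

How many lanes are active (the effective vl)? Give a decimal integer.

vl = 1

lanes per group: 128·1/16 = 8
vl = min(AVL, VLMAX) = min(1, 8) = 1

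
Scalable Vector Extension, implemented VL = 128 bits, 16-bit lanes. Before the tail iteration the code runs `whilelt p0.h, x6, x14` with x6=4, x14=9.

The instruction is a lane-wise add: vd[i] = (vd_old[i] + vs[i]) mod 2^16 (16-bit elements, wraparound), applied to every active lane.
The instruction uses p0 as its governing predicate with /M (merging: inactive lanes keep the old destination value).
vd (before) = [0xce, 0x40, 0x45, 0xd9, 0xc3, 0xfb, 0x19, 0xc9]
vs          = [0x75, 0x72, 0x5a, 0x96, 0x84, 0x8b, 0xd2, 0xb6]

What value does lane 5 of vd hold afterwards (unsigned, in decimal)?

vd[5] = 251

lane count: 128 div 16 = 8
active while 4+j < 9, i.e. j ∈ [0,5) capped at 8 ⇒ 5
  i=0: add(0xce,0x75) → 323
  i=1: add(0x40,0x72) → 178
  i=2: add(0x45,0x5a) → 159
  i=3: add(0xd9,0x96) → 367
  i=4: add(0xc3,0x84) → 327
  i=5: tail/keep → 251
  i=6: tail/keep → 25
  i=7: tail/keep → 201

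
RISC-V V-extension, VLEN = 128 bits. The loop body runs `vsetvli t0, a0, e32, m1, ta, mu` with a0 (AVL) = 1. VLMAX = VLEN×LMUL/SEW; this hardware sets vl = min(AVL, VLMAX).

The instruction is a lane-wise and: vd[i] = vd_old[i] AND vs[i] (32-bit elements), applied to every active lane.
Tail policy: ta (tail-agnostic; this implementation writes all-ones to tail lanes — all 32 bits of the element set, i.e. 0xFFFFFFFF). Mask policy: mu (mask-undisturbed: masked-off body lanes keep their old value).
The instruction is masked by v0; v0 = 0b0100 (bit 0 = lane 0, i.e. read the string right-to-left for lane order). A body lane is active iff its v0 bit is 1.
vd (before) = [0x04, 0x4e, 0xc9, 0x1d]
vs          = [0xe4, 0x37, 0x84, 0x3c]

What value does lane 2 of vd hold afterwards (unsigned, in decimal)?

lanes per group: 128·1/32 = 4
vl ← min(1, 4) = 1
  i=0: mask-off/keep → 4
  i=1: tail/ones → 4294967295
  i=2: tail/ones → 4294967295
  i=3: tail/ones → 4294967295

vd[2] = 4294967295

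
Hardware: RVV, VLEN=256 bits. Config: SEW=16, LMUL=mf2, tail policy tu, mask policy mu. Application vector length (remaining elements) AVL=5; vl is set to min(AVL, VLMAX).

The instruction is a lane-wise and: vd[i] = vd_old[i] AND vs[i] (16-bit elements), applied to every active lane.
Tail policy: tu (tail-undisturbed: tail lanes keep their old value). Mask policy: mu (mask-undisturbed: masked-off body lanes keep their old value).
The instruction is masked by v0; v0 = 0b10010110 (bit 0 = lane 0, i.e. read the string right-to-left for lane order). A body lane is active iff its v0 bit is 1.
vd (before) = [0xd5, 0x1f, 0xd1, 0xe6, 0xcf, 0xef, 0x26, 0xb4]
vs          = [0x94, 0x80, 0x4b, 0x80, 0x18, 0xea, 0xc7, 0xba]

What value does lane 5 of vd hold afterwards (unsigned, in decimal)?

vd[5] = 239

VLMAX = (256 × 1/2) / 16 = 8 lanes
AVL=5 ≤ VLMAX=8, so vl = 5
[0] mask-off/keep = 0xd5
[1] and(0x1f,0x80) = 0x00
[2] and(0xd1,0x4b) = 0x41
[3] mask-off/keep = 0xe6
[4] and(0xcf,0x18) = 0x08
[5] tail/keep = 0xef
[6] tail/keep = 0x26
[7] tail/keep = 0xb4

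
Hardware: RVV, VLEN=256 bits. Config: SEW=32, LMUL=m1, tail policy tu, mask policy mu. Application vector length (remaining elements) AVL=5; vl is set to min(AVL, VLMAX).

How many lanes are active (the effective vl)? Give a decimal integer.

vl = 5

VLMAX = VLEN×LMUL/SEW = 256×1/32 = 8
vl = min(AVL, VLMAX) = min(5, 8) = 5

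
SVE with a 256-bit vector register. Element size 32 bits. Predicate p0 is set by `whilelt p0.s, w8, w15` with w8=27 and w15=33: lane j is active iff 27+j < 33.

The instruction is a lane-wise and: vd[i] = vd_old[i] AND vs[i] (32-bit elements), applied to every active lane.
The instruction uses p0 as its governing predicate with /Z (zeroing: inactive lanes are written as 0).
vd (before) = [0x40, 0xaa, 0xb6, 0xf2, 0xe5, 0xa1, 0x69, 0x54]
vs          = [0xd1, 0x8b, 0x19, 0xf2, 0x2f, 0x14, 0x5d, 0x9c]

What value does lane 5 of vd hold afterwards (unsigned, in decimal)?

vd[5] = 0

256-bit reg / 32-bit elem → 8 lanes
whilelt: lane j active iff 27+j < 33 → j < 6 → 6 active
vd[0] and(0x40,0xd1) -> 0x40
vd[1] and(0xaa,0x8b) -> 0x8a
vd[2] and(0xb6,0x19) -> 0x10
vd[3] and(0xf2,0xf2) -> 0xf2
vd[4] and(0xe5,0x2f) -> 0x25
vd[5] and(0xa1,0x14) -> 0x00
vd[6] tail/zero -> 0x00
vd[7] tail/zero -> 0x00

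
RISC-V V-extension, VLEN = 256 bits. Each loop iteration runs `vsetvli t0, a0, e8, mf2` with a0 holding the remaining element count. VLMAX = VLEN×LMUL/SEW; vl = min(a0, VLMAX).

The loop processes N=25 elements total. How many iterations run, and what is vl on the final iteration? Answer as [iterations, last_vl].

VLMAX = (256 × 1/2) / 8 = 16 lanes
25 elements at 16/iter → 2 passes, remainder 9 on the last

[iterations, last_vl] = [2, 9]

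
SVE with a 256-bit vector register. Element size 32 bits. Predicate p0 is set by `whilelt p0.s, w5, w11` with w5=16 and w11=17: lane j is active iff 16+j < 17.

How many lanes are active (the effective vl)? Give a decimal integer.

256-bit reg / 32-bit elem → 8 lanes
active while 16+j < 17, i.e. j ∈ [0,1) capped at 8 ⇒ 1

vl = 1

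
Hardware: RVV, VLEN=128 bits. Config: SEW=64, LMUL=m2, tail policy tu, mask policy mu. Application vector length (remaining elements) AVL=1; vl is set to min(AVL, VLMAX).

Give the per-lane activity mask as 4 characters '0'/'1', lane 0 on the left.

lanes per group: 128·2/64 = 4
vl = min(AVL, VLMAX) = min(1, 4) = 1
bits (lane 0 leftmost): 1000

predicate = 1000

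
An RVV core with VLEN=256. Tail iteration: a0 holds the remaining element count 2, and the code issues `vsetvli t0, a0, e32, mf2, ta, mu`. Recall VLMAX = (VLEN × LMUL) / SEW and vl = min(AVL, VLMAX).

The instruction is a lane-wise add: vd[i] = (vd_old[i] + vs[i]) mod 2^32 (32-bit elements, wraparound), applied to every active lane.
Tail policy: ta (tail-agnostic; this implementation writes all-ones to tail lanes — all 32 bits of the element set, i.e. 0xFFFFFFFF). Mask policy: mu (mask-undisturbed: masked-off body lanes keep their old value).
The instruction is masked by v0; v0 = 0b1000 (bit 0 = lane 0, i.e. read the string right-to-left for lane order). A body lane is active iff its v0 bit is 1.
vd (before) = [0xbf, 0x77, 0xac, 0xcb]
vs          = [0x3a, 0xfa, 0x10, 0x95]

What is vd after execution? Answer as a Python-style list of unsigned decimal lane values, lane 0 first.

VLMAX = (256 × 1/2) / 32 = 4 lanes
vl = min(AVL, VLMAX) = min(2, 4) = 2
vd[0] mask-off/keep -> 0xbf
vd[1] mask-off/keep -> 0x77
vd[2] tail/ones -> 0xffffffff
vd[3] tail/ones -> 0xffffffff

vd = [191, 119, 4294967295, 4294967295]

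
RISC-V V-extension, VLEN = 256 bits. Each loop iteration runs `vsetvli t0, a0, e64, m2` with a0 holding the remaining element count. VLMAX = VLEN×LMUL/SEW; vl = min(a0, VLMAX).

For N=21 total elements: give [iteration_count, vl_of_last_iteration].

lanes per group: 256·2/64 = 8
N=21: ⌈21/8⌉ = 3 iters; last vl = 21 − 2×8 = 5

[iterations, last_vl] = [3, 5]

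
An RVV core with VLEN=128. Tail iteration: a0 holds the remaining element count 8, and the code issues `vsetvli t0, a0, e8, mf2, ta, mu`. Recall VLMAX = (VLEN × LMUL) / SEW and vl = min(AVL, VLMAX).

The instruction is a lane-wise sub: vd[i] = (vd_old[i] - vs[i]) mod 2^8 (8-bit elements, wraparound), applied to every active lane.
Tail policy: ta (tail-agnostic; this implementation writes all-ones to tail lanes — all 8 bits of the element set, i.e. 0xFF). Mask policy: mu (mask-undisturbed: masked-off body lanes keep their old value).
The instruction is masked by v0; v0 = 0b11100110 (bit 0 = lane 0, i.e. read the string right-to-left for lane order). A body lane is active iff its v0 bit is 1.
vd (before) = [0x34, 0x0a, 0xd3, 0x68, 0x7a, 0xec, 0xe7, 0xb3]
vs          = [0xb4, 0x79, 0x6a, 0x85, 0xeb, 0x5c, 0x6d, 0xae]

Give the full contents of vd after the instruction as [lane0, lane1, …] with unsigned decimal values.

vd = [52, 145, 105, 104, 122, 144, 122, 5]

VLMAX = (128 × 1/2) / 8 = 8 lanes
vl = min(AVL, VLMAX) = min(8, 8) = 8
vd[0] mask-off/keep -> 0x34
vd[1] sub(0x0a,0x79) -> 0x91
vd[2] sub(0xd3,0x6a) -> 0x69
vd[3] mask-off/keep -> 0x68
vd[4] mask-off/keep -> 0x7a
vd[5] sub(0xec,0x5c) -> 0x90
vd[6] sub(0xe7,0x6d) -> 0x7a
vd[7] sub(0xb3,0xae) -> 0x05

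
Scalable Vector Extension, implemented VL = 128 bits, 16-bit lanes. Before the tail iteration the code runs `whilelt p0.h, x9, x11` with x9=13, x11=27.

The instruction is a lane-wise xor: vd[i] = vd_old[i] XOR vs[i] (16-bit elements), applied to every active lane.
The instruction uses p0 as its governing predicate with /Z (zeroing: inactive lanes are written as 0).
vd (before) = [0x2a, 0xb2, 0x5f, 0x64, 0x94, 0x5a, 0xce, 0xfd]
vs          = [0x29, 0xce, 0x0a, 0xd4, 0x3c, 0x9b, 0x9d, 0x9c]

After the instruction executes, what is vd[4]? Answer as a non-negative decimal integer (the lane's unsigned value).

128-bit reg / 16-bit elem → 8 lanes
active while 13+j < 27, i.e. j ∈ [0,14) capped at 8 ⇒ 8
  i=0: xor(0x2a,0x29) → 3
  i=1: xor(0xb2,0xce) → 124
  i=2: xor(0x5f,0x0a) → 85
  i=3: xor(0x64,0xd4) → 176
  i=4: xor(0x94,0x3c) → 168
  i=5: xor(0x5a,0x9b) → 193
  i=6: xor(0xce,0x9d) → 83
  i=7: xor(0xfd,0x9c) → 97

vd[4] = 168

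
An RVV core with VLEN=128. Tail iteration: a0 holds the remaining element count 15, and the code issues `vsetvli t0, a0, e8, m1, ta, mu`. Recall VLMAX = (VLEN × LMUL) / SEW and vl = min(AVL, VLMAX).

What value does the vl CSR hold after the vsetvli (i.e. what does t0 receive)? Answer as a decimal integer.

vl = 15

lanes per group: 128·1/8 = 16
vl = min(AVL, VLMAX) = min(15, 16) = 15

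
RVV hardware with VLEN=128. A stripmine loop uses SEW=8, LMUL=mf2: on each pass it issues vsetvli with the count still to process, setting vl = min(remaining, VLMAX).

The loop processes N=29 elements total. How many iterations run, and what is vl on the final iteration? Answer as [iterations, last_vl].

[iterations, last_vl] = [4, 5]

lanes per group: 128·1/2/8 = 8
N=29: ⌈29/8⌉ = 4 iters; last vl = 29 − 3×8 = 5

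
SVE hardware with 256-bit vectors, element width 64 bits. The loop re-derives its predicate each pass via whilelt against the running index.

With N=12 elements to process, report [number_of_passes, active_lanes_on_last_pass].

register lanes = 256/64 = 4
N=12: ⌈12/4⌉ = 3 iters; last vl = 12 − 2×4 = 4

[iterations, last_vl] = [3, 4]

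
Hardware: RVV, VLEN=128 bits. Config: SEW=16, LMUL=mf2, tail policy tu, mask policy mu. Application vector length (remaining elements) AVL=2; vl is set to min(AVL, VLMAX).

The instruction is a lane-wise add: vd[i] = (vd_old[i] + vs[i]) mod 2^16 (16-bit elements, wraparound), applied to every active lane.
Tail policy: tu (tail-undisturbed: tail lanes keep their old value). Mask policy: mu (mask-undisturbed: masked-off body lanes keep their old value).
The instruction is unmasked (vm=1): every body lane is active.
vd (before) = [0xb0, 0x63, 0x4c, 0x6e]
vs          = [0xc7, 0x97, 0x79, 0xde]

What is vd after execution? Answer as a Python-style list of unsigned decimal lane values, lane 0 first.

vd = [375, 250, 76, 110]

lanes per group: 128·1/2/16 = 4
AVL=2 ≤ VLMAX=4, so vl = 2
vd[0] add(0xb0,0xc7) -> 0x177
vd[1] add(0x63,0x97) -> 0xfa
vd[2] tail/keep -> 0x4c
vd[3] tail/keep -> 0x6e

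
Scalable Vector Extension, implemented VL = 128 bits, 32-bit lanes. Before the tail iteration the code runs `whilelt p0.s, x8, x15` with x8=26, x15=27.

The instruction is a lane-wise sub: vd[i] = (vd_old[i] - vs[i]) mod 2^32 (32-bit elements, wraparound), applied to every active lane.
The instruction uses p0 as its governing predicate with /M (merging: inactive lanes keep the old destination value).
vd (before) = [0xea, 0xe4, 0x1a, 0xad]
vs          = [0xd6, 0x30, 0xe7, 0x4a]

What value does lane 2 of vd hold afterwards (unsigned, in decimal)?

vd[2] = 26

register lanes = 128/32 = 4
whilelt: lane j active iff 26+j < 27 → j < 1 → 1 active
[0] sub(0xea,0xd6) = 0x14
[1] tail/keep = 0xe4
[2] tail/keep = 0x1a
[3] tail/keep = 0xad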